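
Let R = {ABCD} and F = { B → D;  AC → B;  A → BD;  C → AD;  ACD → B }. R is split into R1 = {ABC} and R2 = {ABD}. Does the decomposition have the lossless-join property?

Common attributes: R1 ∩ R2 = {AB}.
Closure of {AB}: B → D applies, adding D. So (AB)⁺ = {ABD}.
This closure contains every attribute of R2, so R1 ∩ R2 → R2. The join is lossless.

Yes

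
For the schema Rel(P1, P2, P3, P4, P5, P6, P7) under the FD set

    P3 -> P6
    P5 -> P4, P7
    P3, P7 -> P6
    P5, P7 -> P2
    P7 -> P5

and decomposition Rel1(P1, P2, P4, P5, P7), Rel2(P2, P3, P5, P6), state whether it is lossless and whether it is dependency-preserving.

Lossless test: (P2, P5)⁺ = {P2, P4, P5, P7}, which is a superkey of neither fragment — lossy.
Dependency preservation: P3, P7 → P6 is not contained in any single fragment, but the restricted closure of its left-hand side across the fragments still reaches the right-hand side; the remaining FDs each lie inside some fragment. All dependencies are preserved.

lossy but dependency-preserving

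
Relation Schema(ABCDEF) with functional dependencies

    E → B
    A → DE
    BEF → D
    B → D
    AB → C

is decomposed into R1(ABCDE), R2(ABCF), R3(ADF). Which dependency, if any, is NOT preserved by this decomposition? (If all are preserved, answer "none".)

E → B lies within R1.
A → DE lies within R1.
BEF → D: restricted closure across fragments reaches D.
B → D lies within R1.
AB → C lies within R1.
Every dependency is enforceable on the fragments, so the decomposition is dependency-preserving.

none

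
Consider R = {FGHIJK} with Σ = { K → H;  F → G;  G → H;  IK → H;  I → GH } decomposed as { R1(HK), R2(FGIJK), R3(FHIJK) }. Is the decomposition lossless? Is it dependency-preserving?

lossless but not dependency-preserving

Lossless test (chase): Rows 1 and 2 agree on K; apply K→H and equate their H entries. Rows 2 and 3 agree on F; apply F→G and equate their G entries. Row 2 is now all distinguished symbols — the join is lossless.
Dependency preservation: the restricted closure of {G} across the fragments never reaches {H}, so G → H cannot be enforced without a join — not preserved.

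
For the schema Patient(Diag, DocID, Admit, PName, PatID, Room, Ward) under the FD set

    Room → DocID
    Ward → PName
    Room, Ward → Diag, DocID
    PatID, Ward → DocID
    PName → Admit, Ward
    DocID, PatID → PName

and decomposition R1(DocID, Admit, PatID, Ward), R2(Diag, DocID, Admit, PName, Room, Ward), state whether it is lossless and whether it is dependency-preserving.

Lossless test: (DocID, Admit, Ward)⁺ = {DocID, Admit, PName, Ward}, which is a superkey of neither fragment — lossy.
Dependency preservation: DocID, PatID → PName is not contained in any single fragment, but the restricted closure of its left-hand side across the fragments still reaches the right-hand side; the remaining FDs each lie inside some fragment. All dependencies are preserved.

lossy but dependency-preserving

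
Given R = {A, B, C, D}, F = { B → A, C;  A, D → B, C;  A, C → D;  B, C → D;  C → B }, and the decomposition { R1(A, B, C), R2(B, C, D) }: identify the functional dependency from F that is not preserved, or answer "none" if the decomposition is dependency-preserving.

Check A, D → B, C: no single fragment contains all of {A, B, C, D}, and the restricted closure of {A, D} across the fragments never reaches {B, C}.
B → A, C is preserved.
A, C → D is preserved.
B, C → D is preserved.
C → B is preserved.

A, D → B, C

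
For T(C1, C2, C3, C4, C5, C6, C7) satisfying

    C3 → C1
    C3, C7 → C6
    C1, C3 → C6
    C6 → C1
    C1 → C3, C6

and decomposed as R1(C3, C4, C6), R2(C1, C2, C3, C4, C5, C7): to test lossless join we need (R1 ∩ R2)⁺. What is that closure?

C1, C3, C4, C6

R1 ∩ R2 = {C3, C4}.
C3 → C1 applies, adding C1
C1, C3 → C6 applies, adding C6
Closure: {C1, C3, C4, C6}.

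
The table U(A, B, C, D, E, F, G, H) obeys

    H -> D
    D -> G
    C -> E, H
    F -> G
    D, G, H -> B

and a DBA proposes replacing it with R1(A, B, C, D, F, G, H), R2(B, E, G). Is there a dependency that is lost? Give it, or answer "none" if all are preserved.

Check C → E, H: no single fragment contains all of {C, E, H}, and the restricted closure of {C} across the fragments never reaches {E, H}.
H → D is preserved.
D → G is preserved.
F → G is preserved.
D, G, H → B is preserved.

C -> E, H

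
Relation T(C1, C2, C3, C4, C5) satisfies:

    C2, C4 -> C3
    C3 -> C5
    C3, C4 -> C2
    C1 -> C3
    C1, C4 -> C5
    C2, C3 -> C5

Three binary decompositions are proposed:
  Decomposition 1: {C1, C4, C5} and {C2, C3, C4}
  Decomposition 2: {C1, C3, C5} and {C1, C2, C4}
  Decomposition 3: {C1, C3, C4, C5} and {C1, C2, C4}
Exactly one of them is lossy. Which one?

Decomposition 1: common = {C4}, closure = {C4} → lossy.
Decomposition 2: common = {C1}, closure = {C1, C3, C5} → lossless.
Decomposition 3: common = {C1, C4}, closure = {C1, C2, C3, C4, C5} → lossless.

Decomposition 1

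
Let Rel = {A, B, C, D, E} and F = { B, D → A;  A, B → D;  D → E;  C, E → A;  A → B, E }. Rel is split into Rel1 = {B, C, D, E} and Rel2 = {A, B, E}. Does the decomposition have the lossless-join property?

Common attributes: Rel1 ∩ Rel2 = {B, E}.
No dependency enlarges {B, E}, so (B, E)⁺ = {B, E}.
The closure contains neither all of Rel1 = {B, C, D, E} nor all of Rel2 = {A, B, E}, so the common attributes are not a superkey of either fragment. The join is lossy.

No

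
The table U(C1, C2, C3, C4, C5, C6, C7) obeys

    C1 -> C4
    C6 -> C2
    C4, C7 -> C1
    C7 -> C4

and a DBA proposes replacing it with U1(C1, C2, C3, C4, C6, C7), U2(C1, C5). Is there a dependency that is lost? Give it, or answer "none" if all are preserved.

none

C1 → C4 lies within U1.
C6 → C2 lies within U1.
C4, C7 → C1 lies within U1.
C7 → C4 lies within U1.
Every dependency is enforceable on the fragments, so the decomposition is dependency-preserving.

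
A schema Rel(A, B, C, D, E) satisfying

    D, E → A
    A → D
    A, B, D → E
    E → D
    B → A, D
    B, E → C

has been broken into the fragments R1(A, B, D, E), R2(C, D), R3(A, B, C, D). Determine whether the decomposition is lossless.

Chase test. Columns are A, B, C, D, E; row i has aⱼ where attribute j ∈ Ri, else bᵢⱼ.
Initial tableau (one row per fragment):
  row 1: a1 a2 b13 a4 a5
  row 2: b21 b22 a3 a4 b25
  row 3: a1 a2 a3 a4 b35
Rows 1 and 3 agree on A, B, D; apply A, B, D→E and equate their E entries.
Rows 1 and 3 agree on B, E; apply B, E→C and equate their C entries.
Row 1 is now all distinguished symbols — the join is lossless.

Yes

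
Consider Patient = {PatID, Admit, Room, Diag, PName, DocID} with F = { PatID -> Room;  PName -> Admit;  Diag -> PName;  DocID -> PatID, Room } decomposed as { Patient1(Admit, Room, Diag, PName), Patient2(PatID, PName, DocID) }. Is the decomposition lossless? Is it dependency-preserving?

Lossless test: (PName)⁺ = {Admit, PName}, which is a superkey of neither fragment — lossy.
Dependency preservation: the restricted closure of {PatID} across the fragments never reaches {Room}, so PatID → Room cannot be enforced without a join — not preserved.

lossy and not dependency-preserving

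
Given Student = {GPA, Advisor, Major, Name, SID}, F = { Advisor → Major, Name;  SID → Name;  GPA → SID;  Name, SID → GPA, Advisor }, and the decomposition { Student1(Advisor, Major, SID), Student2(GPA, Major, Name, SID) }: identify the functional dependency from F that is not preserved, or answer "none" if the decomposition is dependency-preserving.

Check Advisor → Major, Name: no single fragment contains all of {Advisor, Major, Name}, and the restricted closure of {Advisor} across the fragments never reaches {Major, Name}.
SID → Name is preserved.
GPA → SID is preserved.
Name, SID → GPA, Advisor is preserved.

Advisor → Major, Name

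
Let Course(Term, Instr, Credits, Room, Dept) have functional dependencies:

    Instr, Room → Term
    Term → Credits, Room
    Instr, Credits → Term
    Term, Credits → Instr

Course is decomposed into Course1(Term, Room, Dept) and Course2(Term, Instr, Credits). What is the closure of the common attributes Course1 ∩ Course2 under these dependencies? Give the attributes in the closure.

Course1 ∩ Course2 = {Term}.
Term → Credits, Room applies, adding Credits, Room
Term, Credits → Instr applies, adding Instr
Closure: {Term, Instr, Credits, Room}.

Term, Instr, Credits, Room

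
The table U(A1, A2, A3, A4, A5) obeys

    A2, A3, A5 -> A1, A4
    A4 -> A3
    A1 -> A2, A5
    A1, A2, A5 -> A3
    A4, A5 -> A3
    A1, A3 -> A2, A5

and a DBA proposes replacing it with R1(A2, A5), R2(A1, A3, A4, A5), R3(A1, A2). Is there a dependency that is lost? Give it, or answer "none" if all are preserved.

Check A2, A3, A5 → A1, A4: no single fragment contains all of {A1, A2, A3, A4, A5}, and the restricted closure of {A2, A3, A5} across the fragments never reaches {A1, A4}.
A4 → A3 is preserved.
A1 → A2, A5 is preserved.
A1, A2, A5 → A3 is preserved.
A4, A5 → A3 is preserved.
A1, A3 → A2, A5 is preserved.

A2, A3, A5 -> A1, A4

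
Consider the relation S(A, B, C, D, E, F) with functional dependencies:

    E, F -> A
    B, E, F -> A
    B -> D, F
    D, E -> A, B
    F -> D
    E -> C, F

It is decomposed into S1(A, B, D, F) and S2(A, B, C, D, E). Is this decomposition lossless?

Yes

Common attributes: S1 ∩ S2 = {A, B, D}.
Closure of {A, B, D}: B → D, F applies, adding F. So (A, B, D)⁺ = {A, B, D, F}.
This closure contains every attribute of S1, so S1 ∩ S2 → S1. The join is lossless.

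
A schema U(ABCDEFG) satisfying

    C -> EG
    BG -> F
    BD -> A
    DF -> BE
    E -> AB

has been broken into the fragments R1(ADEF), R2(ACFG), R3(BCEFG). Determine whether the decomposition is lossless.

No

Chase test. Columns are ABCDEFG; row i has aⱼ where attribute j ∈ Ri, else bᵢⱼ.
Initial tableau (one row per fragment):
  row 1: a1 b12 b13 a4 a5 a6 b17
  row 2: a1 b22 a3 b24 b25 a6 a7
  row 3: b31 a2 a3 b34 a5 a6 a7
Rows 2 and 3 agree on C; apply C→EG and equate their EG entries.
Rows 1 and 2 agree on E; apply E→AB and equate their AB entries.
Rows 1 and 3 agree on E; apply E→AB and equate their AB entries.
No row becomes fully distinguished — the join is lossy.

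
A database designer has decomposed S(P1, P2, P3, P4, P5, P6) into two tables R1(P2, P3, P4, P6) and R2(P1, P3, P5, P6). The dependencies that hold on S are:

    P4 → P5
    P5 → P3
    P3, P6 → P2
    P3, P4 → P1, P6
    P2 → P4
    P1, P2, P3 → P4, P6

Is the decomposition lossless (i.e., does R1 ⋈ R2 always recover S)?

Yes

Common attributes: R1 ∩ R2 = {P3, P6}.
Closure of {P3, P6}: P3, P6 → P2 applies, adding P2; P2 → P4 applies, adding P4; P4 → P5 applies, adding P5; P3, P4 → P1, P6 applies, adding P1. So (P3, P6)⁺ = {P1, P2, P3, P4, P5, P6}.
This closure contains every attribute of R1, so R1 ∩ R2 → R1. The join is lossless.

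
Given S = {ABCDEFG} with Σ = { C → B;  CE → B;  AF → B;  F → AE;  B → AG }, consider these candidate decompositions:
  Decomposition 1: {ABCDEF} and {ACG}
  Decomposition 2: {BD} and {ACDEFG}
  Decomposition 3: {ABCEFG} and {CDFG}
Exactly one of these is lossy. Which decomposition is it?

Decomposition 2

Decomposition 1: common = {AC}, closure = {ABCG} → lossless.
Decomposition 2: common = {D}, closure = {D} → lossy.
Decomposition 3: common = {CFG}, closure = {ABCEFG} → lossless.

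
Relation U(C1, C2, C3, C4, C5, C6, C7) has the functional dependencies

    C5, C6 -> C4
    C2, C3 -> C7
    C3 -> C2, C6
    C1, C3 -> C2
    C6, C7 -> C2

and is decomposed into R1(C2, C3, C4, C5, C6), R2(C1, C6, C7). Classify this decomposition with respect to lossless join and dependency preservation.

Lossless test: (C6)⁺ = {C6}, which is a superkey of neither fragment — lossy.
Dependency preservation: the restricted closure of {C2, C3} across the fragments never reaches {C7}, so C2, C3 → C7 cannot be enforced without a join — not preserved.

lossy and not dependency-preserving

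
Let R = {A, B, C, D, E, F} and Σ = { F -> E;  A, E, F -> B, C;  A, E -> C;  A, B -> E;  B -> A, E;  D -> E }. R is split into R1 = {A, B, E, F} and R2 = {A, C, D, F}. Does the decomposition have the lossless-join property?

Common attributes: R1 ∩ R2 = {A, F}.
Closure of {A, F}: F → E applies, adding E; A, E, F → B, C applies, adding B, C. So (A, F)⁺ = {A, B, C, E, F}.
This closure contains every attribute of R1, so R1 ∩ R2 → R1. The join is lossless.

Yes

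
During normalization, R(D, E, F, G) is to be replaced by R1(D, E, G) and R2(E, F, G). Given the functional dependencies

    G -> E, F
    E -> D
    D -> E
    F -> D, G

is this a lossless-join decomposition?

Yes

Common attributes: R1 ∩ R2 = {E, G}.
Closure of {E, G}: G → E, F applies, adding F; E → D applies, adding D. So (E, G)⁺ = {D, E, F, G}.
This closure contains every attribute of R1, so R1 ∩ R2 → R1. The join is lossless.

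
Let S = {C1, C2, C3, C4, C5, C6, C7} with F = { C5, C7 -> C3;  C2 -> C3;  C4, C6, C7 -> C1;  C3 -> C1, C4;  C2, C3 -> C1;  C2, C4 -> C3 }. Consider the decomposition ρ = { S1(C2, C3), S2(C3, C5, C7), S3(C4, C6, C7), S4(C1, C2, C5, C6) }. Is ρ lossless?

No

Chase test. Columns are C1, C2, C3, C4, C5, C6, C7; row i has aⱼ where attribute j ∈ Si, else bᵢⱼ.
Initial tableau (one row per fragment):
  row 1: b11 a2 a3 b14 b15 b16 b17
  row 2: b21 b22 a3 b24 a5 b26 a7
  row 3: b31 b32 b33 a4 b35 a6 a7
  row 4: a1 a2 b43 b44 a5 a6 b47
Rows 1 and 4 agree on C2; apply C2→C3 and equate their C3 entries.
Rows 1 and 2 agree on C3; apply C3→C1, C4 and equate their C1, C4 entries.
Rows 1 and 4 agree on C3; apply C3→C1, C4 and equate their C1, C4 entries.
No row becomes fully distinguished — the join is lossy.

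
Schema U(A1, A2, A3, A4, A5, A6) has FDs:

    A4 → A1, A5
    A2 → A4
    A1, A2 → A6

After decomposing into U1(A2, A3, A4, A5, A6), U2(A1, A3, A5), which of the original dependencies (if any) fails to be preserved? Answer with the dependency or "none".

Check A4 → A1, A5: no single fragment contains all of {A1, A4, A5}, and the restricted closure of {A4} across the fragments never reaches {A1, A5}.
A2 → A4 is preserved.
A1, A2 → A6 is preserved.

A4 → A1, A5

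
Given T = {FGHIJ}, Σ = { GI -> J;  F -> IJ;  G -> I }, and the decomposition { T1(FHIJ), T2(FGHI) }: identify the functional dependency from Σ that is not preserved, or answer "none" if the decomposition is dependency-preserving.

Check GI → J: no single fragment contains all of {GIJ}, and the restricted closure of {GI} across the fragments never reaches {J}.
F → IJ is preserved.
G → I is preserved.

GI -> J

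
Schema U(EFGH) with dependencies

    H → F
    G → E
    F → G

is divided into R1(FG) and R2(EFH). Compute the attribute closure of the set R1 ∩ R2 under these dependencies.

R1 ∩ R2 = {F}.
F → G applies, adding G
G → E applies, adding E
Closure: {EFG}.

EFG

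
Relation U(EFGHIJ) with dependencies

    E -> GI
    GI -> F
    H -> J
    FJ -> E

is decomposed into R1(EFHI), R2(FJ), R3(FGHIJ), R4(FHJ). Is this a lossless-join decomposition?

Yes

Chase test. Columns are EFGHIJ; row i has aⱼ where attribute j ∈ Ri, else bᵢⱼ.
Initial tableau (one row per fragment):
  row 1: a1 a2 b13 a4 a5 b16
  row 2: b21 a2 b23 b24 b25 a6
  row 3: b31 a2 a3 a4 a5 a6
  row 4: b41 a2 b43 a4 b45 a6
Rows 1 and 3 agree on H; apply H→J and equate their J entries.
Rows 1 and 2 agree on FJ; apply FJ→E and equate their E entries.
Rows 1 and 3 agree on FJ; apply FJ→E and equate their E entries.
Rows 1 and 4 agree on FJ; apply FJ→E and equate their E entries.
Rows 1 and 2 agree on E; apply E→GI and equate their GI entries.
Rows 1 and 3 agree on E; apply E→GI and equate their GI entries.
Rows 1 and 4 agree on E; apply E→GI and equate their GI entries.
Row 1 is now all distinguished symbols — the join is lossless.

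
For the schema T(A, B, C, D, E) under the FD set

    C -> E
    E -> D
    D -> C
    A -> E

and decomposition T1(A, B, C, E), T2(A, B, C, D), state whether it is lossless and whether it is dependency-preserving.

Lossless test: (A, B, C)⁺ = {A, B, C, D, E}, which contains all of one fragment — lossless.
Dependency preservation: E → D is not contained in any single fragment, but the restricted closure of its left-hand side across the fragments still reaches the right-hand side; the remaining FDs each lie inside some fragment. All dependencies are preserved.

lossless and dependency-preserving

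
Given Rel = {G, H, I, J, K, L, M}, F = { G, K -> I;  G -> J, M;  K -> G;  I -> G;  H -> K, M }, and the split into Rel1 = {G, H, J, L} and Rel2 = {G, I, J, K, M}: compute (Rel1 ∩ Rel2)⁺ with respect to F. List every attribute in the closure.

Rel1 ∩ Rel2 = {G, J}.
G → J, M applies, adding M
Closure: {G, J, M}.

G, J, M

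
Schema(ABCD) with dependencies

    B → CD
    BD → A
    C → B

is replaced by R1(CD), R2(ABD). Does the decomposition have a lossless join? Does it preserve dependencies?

lossy and not dependency-preserving

Lossless test: (D)⁺ = {D}, which is a superkey of neither fragment — lossy.
Dependency preservation: the restricted closure of {B} across the fragments never reaches {CD}, so B → CD cannot be enforced without a join — not preserved.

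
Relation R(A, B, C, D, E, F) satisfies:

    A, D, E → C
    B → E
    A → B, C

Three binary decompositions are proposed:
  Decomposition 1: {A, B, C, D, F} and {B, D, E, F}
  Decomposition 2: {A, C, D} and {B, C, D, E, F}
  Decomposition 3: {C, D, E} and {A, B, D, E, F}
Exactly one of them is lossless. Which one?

Decomposition 1

Decomposition 1: common = {B, D, F}, closure = {B, D, E, F} → lossless.
Decomposition 2: common = {C, D}, closure = {C, D} → lossy.
Decomposition 3: common = {D, E}, closure = {D, E} → lossy.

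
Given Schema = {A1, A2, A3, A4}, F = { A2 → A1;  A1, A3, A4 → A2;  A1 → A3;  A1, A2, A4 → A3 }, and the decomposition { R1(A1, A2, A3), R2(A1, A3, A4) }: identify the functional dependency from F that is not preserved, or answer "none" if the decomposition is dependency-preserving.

A1, A3, A4 → A2

Check A1, A3, A4 → A2: no single fragment contains all of {A1, A2, A3, A4}, and the restricted closure of {A1, A3, A4} across the fragments never reaches {A2}.
A2 → A1 is preserved.
A1 → A3 is preserved.
A1, A2, A4 → A3 is preserved.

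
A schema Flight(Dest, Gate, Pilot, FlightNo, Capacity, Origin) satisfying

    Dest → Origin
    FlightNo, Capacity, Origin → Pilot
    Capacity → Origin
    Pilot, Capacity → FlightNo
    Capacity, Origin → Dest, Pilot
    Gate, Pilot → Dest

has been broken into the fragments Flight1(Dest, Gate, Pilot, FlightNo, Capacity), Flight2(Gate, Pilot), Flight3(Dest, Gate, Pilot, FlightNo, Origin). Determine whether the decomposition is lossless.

Yes

Chase test. Columns are Dest, Gate, Pilot, FlightNo, Capacity, Origin; row i has aⱼ where attribute j ∈ Flighti, else bᵢⱼ.
Initial tableau (one row per fragment):
  row 1: a1 a2 a3 a4 a5 b16
  row 2: b21 a2 a3 b24 b25 b26
  row 3: a1 a2 a3 a4 b35 a6
Rows 1 and 3 agree on Dest; apply Dest→Origin and equate their Origin entries.
Rows 1 and 2 agree on Gate, Pilot; apply Gate, Pilot→Dest and equate their Dest entries.
Rows 1 and 2 agree on Dest; apply Dest→Origin and equate their Origin entries.
Row 1 is now all distinguished symbols — the join is lossless.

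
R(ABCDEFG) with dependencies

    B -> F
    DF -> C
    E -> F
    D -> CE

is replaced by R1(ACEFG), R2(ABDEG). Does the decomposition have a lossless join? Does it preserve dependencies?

lossy and not dependency-preserving

Lossless test: (AEG)⁺ = {AEFG}, which is a superkey of neither fragment — lossy.
Dependency preservation: the restricted closure of {B} across the fragments never reaches {F}, so B → F cannot be enforced without a join — not preserved.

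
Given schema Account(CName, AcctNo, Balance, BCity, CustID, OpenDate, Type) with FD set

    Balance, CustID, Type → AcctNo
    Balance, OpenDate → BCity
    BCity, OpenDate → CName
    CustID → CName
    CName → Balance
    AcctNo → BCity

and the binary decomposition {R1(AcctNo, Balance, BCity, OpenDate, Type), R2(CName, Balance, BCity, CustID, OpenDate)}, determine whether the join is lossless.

No

Common attributes: R1 ∩ R2 = {Balance, BCity, OpenDate}.
Closure of {Balance, BCity, OpenDate}: BCity, OpenDate → CName applies, adding CName. So (Balance, BCity, OpenDate)⁺ = {CName, Balance, BCity, OpenDate}.
The closure contains neither all of R1 = {AcctNo, Balance, BCity, OpenDate, Type} nor all of R2 = {CName, Balance, BCity, CustID, OpenDate}, so the common attributes are not a superkey of either fragment. The join is lossy.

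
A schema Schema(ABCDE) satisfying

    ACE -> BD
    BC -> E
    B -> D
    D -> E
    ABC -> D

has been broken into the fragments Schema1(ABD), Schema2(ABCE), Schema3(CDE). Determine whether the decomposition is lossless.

Chase test. Columns are ABCDE; row i has aⱼ where attribute j ∈ Schemai, else bᵢⱼ.
Initial tableau (one row per fragment):
  row 1: a1 a2 b13 a4 b15
  row 2: a1 a2 a3 b24 a5
  row 3: b31 b32 a3 a4 a5
Rows 1 and 2 agree on B; apply B→D and equate their D entries.
Rows 1 and 2 agree on D; apply D→E and equate their E entries.
Row 2 is now all distinguished symbols — the join is lossless.

Yes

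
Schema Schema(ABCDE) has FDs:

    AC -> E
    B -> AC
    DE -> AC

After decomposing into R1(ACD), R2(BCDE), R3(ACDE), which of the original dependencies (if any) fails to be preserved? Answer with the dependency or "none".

Check B → AC: no single fragment contains all of {ABC}, and the restricted closure of {B} across the fragments never reaches {AC}.
AC → E is preserved.
DE → AC is preserved.

B -> AC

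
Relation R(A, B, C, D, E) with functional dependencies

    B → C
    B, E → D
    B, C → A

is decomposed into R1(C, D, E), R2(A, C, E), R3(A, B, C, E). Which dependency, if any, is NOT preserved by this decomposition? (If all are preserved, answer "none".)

Check B, E → D: no single fragment contains all of {B, D, E}, and the restricted closure of {B, E} across the fragments never reaches {D}.
B → C is preserved.
B, C → A is preserved.

B, E → D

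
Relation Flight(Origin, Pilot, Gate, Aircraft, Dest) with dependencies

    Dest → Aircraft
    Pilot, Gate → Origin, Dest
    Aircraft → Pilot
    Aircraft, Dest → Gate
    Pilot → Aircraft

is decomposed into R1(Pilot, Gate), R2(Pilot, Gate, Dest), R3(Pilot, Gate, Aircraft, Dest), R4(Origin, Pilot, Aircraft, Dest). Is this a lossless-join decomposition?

Yes

Chase test. Columns are Origin, Pilot, Gate, Aircraft, Dest; row i has aⱼ where attribute j ∈ Ri, else bᵢⱼ.
Initial tableau (one row per fragment):
  row 1: b11 a2 a3 b14 b15
  row 2: b21 a2 a3 b24 a5
  row 3: b31 a2 a3 a4 a5
  row 4: a1 a2 b43 a4 a5
Rows 2 and 3 agree on Dest; apply Dest→Aircraft and equate their Aircraft entries.
Rows 1 and 2 agree on Pilot, Gate; apply Pilot, Gate→Origin, Dest and equate their Origin, Dest entries.
Rows 1 and 3 agree on Pilot, Gate; apply Pilot, Gate→Origin, Dest and equate their Origin, Dest entries.
Rows 2 and 4 agree on Aircraft, Dest; apply Aircraft, Dest→Gate and equate their Gate entries.
Rows 1 and 2 agree on Pilot; apply Pilot→Aircraft and equate their Aircraft entries.
Rows 1 and 4 agree on Pilot, Gate; apply Pilot, Gate→Origin, Dest and equate their Origin, Dest entries.
Row 1 is now all distinguished symbols — the join is lossless.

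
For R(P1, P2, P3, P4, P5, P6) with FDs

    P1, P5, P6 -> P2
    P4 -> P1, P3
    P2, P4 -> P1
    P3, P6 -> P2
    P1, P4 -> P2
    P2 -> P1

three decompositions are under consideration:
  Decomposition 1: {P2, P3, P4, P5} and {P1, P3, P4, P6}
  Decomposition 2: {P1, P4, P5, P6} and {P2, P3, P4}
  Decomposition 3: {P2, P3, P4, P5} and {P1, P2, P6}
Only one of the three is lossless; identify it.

Decomposition 1: common = {P3, P4}, closure = {P1, P2, P3, P4} → lossy.
Decomposition 2: common = {P4}, closure = {P1, P2, P3, P4} → lossless.
Decomposition 3: common = {P2}, closure = {P1, P2} → lossy.

Decomposition 2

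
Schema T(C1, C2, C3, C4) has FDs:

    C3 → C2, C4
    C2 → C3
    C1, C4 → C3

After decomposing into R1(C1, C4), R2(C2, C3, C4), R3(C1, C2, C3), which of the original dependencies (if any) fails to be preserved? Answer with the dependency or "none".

C1, C4 → C3

Check C1, C4 → C3: no single fragment contains all of {C1, C3, C4}, and the restricted closure of {C1, C4} across the fragments never reaches {C3}.
C3 → C2, C4 is preserved.
C2 → C3 is preserved.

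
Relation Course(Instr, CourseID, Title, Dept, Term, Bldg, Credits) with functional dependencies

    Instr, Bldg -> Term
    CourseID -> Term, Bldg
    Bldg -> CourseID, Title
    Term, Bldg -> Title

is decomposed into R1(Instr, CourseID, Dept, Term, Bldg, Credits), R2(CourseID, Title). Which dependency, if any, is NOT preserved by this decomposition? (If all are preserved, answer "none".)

Instr, Bldg → Term lies within R1.
CourseID → Term, Bldg lies within R1.
Bldg → CourseID, Title: restricted closure across fragments reaches CourseID, Title.
Term, Bldg → Title: restricted closure across fragments reaches Title.
Every dependency is enforceable on the fragments, so the decomposition is dependency-preserving.

none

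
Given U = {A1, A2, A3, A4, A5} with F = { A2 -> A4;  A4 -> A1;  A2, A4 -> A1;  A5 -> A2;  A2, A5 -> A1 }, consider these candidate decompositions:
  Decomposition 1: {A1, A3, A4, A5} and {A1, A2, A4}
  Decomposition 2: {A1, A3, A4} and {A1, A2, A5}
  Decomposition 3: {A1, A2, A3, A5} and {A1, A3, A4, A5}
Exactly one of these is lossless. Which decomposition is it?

Decomposition 1: common = {A1, A4}, closure = {A1, A4} → lossy.
Decomposition 2: common = {A1}, closure = {A1} → lossy.
Decomposition 3: common = {A1, A3, A5}, closure = {A1, A2, A3, A4, A5} → lossless.

Decomposition 3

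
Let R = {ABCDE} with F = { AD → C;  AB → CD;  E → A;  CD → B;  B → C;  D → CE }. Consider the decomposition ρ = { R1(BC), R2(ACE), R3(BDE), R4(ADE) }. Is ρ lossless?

Yes

Chase test. Columns are ABCDE; row i has aⱼ where attribute j ∈ Ri, else bᵢⱼ.
Initial tableau (one row per fragment):
  row 1: b11 a2 a3 b14 b15
  row 2: a1 b22 a3 b24 a5
  row 3: b31 a2 b33 a4 a5
  row 4: a1 b42 b43 a4 a5
Rows 2 and 3 agree on E; apply E→A and equate their A entries.
Rows 1 and 3 agree on B; apply B→C and equate their C entries.
Rows 3 and 4 agree on D; apply D→CE and equate their CE entries.
Rows 3 and 4 agree on CD; apply CD→B and equate their B entries.
Row 3 is now all distinguished symbols — the join is lossless.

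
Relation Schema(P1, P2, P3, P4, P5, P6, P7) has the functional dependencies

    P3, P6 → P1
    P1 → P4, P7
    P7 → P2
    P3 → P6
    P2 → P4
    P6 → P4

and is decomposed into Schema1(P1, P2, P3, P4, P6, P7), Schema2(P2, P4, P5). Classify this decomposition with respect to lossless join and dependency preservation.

lossy but dependency-preserving

Lossless test: (P2, P4)⁺ = {P2, P4}, which is a superkey of neither fragment — lossy.
Dependency preservation: every FD's attributes lie within a single fragment, so each can be enforced locally — preserved.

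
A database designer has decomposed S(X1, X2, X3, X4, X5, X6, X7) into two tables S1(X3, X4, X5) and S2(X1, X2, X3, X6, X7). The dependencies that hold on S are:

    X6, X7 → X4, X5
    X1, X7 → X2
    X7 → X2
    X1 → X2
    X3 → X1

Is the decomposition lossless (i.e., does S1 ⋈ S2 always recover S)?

No

Common attributes: S1 ∩ S2 = {X3}.
Closure of {X3}: X3 → X1 applies, adding X1; X1 → X2 applies, adding X2. So (X3)⁺ = {X1, X2, X3}.
The closure contains neither all of S1 = {X3, X4, X5} nor all of S2 = {X1, X2, X3, X6, X7}, so the common attributes are not a superkey of either fragment. The join is lossy.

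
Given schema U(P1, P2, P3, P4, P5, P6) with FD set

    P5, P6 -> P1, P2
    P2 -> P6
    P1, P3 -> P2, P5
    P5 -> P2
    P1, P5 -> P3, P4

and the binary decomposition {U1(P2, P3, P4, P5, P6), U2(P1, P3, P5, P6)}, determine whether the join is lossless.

Common attributes: U1 ∩ U2 = {P3, P5, P6}.
Closure of {P3, P5, P6}: P5, P6 → P1, P2 applies, adding P1, P2; P1, P5 → P3, P4 applies, adding P4. So (P3, P5, P6)⁺ = {P1, P2, P3, P4, P5, P6}.
This closure contains every attribute of U1, so U1 ∩ U2 → U1. The join is lossless.

Yes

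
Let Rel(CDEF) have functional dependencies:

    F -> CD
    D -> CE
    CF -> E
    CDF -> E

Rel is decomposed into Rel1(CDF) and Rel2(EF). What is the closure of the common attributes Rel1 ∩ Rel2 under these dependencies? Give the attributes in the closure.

Rel1 ∩ Rel2 = {F}.
F → CD applies, adding CD
D → CE applies, adding E
Closure: {CDEF}.

CDEF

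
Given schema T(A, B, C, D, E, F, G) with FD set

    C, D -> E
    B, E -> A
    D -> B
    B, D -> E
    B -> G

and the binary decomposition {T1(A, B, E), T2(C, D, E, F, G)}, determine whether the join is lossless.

No

Common attributes: T1 ∩ T2 = {E}.
No dependency enlarges {E}, so (E)⁺ = {E}.
The closure contains neither all of T1 = {A, B, E} nor all of T2 = {C, D, E, F, G}, so the common attributes are not a superkey of either fragment. The join is lossy.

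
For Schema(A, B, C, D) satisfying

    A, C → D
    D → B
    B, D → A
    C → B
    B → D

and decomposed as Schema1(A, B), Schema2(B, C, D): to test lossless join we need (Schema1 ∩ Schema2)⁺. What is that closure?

A, B, D

Schema1 ∩ Schema2 = {B}.
B → D applies, adding D
B, D → A applies, adding A
Closure: {A, B, D}.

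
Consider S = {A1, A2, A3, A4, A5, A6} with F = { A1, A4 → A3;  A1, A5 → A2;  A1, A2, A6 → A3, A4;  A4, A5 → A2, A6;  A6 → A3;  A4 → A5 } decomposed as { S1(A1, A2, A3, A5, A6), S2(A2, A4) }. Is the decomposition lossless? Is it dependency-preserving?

Lossless test: (A2)⁺ = {A2}, which is a superkey of neither fragment — lossy.
Dependency preservation: the restricted closure of {A1, A4} across the fragments never reaches {A3}, so A1, A4 → A3 cannot be enforced without a join — not preserved.

lossy and not dependency-preserving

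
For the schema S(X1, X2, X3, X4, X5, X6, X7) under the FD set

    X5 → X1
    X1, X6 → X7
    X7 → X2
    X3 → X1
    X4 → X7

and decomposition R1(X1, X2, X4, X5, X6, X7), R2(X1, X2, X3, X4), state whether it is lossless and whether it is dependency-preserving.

Lossless test: (X1, X2, X4)⁺ = {X1, X2, X4, X7}, which is a superkey of neither fragment — lossy.
Dependency preservation: every FD's attributes lie within a single fragment, so each can be enforced locally — preserved.

lossy but dependency-preserving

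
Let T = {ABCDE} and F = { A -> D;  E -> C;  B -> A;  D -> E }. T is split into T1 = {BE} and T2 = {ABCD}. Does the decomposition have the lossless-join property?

Yes

Common attributes: T1 ∩ T2 = {B}.
Closure of {B}: B → A applies, adding A; A → D applies, adding D; D → E applies, adding E; E → C applies, adding C. So (B)⁺ = {ABCDE}.
This closure contains every attribute of T1, so T1 ∩ T2 → T1. The join is lossless.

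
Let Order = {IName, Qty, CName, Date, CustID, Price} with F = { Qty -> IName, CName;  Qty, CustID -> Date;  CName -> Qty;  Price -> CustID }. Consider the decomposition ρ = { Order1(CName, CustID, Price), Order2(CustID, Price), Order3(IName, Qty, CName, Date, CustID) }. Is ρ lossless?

Yes

Chase test. Columns are IName, Qty, CName, Date, CustID, Price; row i has aⱼ where attribute j ∈ Orderi, else bᵢⱼ.
Initial tableau (one row per fragment):
  row 1: b11 b12 a3 b14 a5 a6
  row 2: b21 b22 b23 b24 a5 a6
  row 3: a1 a2 a3 a4 a5 b36
Rows 1 and 3 agree on CName; apply CName→Qty and equate their Qty entries.
Rows 1 and 3 agree on Qty; apply Qty→IName, CName and equate their IName, CName entries.
Rows 1 and 3 agree on Qty, CustID; apply Qty, CustID→Date and equate their Date entries.
Row 1 is now all distinguished symbols — the join is lossless.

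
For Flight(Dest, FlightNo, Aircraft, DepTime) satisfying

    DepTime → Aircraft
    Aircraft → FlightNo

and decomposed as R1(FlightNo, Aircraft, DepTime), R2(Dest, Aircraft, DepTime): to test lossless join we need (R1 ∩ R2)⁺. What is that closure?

R1 ∩ R2 = {Aircraft, DepTime}.
Aircraft → FlightNo applies, adding FlightNo
Closure: {FlightNo, Aircraft, DepTime}.

FlightNo, Aircraft, DepTime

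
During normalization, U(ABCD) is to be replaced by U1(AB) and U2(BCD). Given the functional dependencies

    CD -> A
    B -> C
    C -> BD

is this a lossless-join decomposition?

Common attributes: U1 ∩ U2 = {B}.
Closure of {B}: B → C applies, adding C; C → BD applies, adding D; CD → A applies, adding A. So (B)⁺ = {ABCD}.
This closure contains every attribute of U1, so U1 ∩ U2 → U1. The join is lossless.

Yes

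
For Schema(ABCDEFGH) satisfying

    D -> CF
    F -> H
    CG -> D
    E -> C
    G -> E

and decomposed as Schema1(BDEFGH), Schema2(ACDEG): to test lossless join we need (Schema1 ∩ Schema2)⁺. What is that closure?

Schema1 ∩ Schema2 = {DEG}.
D → CF applies, adding CF
F → H applies, adding H
Closure: {CDEFGH}.

CDEFGH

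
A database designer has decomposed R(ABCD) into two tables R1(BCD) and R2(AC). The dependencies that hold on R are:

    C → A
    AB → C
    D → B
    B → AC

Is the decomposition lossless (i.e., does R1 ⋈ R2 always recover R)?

Yes

Common attributes: R1 ∩ R2 = {C}.
Closure of {C}: C → A applies, adding A. So (C)⁺ = {AC}.
This closure contains every attribute of R2, so R1 ∩ R2 → R2. The join is lossless.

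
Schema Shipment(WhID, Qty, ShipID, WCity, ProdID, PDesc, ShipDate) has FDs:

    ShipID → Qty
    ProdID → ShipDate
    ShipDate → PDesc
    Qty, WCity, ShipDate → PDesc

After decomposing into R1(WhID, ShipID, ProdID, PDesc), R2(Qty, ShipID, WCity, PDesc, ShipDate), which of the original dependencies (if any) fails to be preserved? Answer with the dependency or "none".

ProdID → ShipDate

Check ProdID → ShipDate: no single fragment contains all of {ProdID, ShipDate}, and the restricted closure of {ProdID} across the fragments never reaches {ShipDate}.
ShipID → Qty is preserved.
ShipDate → PDesc is preserved.
Qty, WCity, ShipDate → PDesc is preserved.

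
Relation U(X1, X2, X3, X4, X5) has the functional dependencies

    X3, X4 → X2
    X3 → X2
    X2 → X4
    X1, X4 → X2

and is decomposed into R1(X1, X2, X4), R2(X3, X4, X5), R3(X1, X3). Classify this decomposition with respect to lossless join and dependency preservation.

lossy and not dependency-preserving

Lossless test (chase): Rows 2 and 3 agree on X3; apply X3→X2 and equate their X2 entries. Rows 2 and 3 agree on X2; apply X2→X4 and equate their X4 entries. Rows 1 and 3 agree on X1, X4; apply X1, X4→X2 and equate their X2 entries. No row becomes fully distinguished — the join is lossy.
Dependency preservation: the restricted closure of {X3, X4} across the fragments never reaches {X2}, so X3, X4 → X2 cannot be enforced without a join — not preserved.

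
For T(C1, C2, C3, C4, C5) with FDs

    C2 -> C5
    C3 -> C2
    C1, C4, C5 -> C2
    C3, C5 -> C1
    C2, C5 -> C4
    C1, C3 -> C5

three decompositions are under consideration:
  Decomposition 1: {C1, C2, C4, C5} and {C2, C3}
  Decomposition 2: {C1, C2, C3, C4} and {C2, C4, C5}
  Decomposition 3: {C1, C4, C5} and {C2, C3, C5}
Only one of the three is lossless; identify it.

Decomposition 1: common = {C2}, closure = {C2, C4, C5} → lossy.
Decomposition 2: common = {C2, C4}, closure = {C2, C4, C5} → lossless.
Decomposition 3: common = {C5}, closure = {C5} → lossy.

Decomposition 2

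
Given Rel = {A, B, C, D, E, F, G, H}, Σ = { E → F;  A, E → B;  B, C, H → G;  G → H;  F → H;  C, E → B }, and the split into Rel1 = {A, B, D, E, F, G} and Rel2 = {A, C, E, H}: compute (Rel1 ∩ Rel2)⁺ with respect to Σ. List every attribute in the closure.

A, B, E, F, H

Rel1 ∩ Rel2 = {A, E}.
E → F applies, adding F
A, E → B applies, adding B
F → H applies, adding H
Closure: {A, B, E, F, H}.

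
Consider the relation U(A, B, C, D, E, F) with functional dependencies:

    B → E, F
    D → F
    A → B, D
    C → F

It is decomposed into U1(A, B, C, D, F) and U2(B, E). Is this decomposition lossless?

Yes

Common attributes: U1 ∩ U2 = {B}.
Closure of {B}: B → E, F applies, adding E, F. So (B)⁺ = {B, E, F}.
This closure contains every attribute of U2, so U1 ∩ U2 → U2. The join is lossless.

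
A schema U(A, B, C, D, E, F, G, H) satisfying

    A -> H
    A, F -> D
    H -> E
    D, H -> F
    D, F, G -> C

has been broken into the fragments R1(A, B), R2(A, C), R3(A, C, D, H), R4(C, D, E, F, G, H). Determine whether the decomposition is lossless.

Chase test. Columns are A, B, C, D, E, F, G, H; row i has aⱼ where attribute j ∈ Ri, else bᵢⱼ.
Initial tableau (one row per fragment):
  row 1: a1 a2 b13 b14 b15 b16 b17 b18
  row 2: a1 b22 a3 b24 b25 b26 b27 b28
  row 3: a1 b32 a3 a4 b35 b36 b37 a8
  row 4: b41 b42 a3 a4 a5 a6 a7 a8
Rows 1 and 2 agree on A; apply A→H and equate their H entries.
Rows 1 and 3 agree on A; apply A→H and equate their H entries.
Rows 1 and 2 agree on H; apply H→E and equate their E entries.
Rows 1 and 3 agree on H; apply H→E and equate their E entries.
Rows 1 and 4 agree on H; apply H→E and equate their E entries.
Rows 3 and 4 agree on D, H; apply D, H→F and equate their F entries.
No row becomes fully distinguished — the join is lossy.

No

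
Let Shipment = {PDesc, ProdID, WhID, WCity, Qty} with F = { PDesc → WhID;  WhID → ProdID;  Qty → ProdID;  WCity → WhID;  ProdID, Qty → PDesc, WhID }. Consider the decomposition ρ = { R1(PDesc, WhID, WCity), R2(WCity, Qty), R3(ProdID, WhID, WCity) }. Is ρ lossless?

No

Chase test. Columns are PDesc, ProdID, WhID, WCity, Qty; row i has aⱼ where attribute j ∈ Ri, else bᵢⱼ.
Initial tableau (one row per fragment):
  row 1: a1 b12 a3 a4 b15
  row 2: b21 b22 b23 a4 a5
  row 3: b31 a2 a3 a4 b35
Rows 1 and 3 agree on WhID; apply WhID→ProdID and equate their ProdID entries.
Rows 1 and 2 agree on WCity; apply WCity→WhID and equate their WhID entries.
Rows 1 and 2 agree on WhID; apply WhID→ProdID and equate their ProdID entries.
No row becomes fully distinguished — the join is lossy.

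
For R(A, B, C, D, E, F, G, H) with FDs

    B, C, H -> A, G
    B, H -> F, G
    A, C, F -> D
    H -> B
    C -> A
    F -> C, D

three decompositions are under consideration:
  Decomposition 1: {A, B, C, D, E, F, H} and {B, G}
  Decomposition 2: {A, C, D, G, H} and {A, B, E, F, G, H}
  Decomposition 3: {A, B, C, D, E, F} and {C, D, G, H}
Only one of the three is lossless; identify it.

Decomposition 1: common = {B}, closure = {B} → lossy.
Decomposition 2: common = {A, G, H}, closure = {A, B, C, D, F, G, H} → lossless.
Decomposition 3: common = {C, D}, closure = {A, C, D} → lossy.

Decomposition 2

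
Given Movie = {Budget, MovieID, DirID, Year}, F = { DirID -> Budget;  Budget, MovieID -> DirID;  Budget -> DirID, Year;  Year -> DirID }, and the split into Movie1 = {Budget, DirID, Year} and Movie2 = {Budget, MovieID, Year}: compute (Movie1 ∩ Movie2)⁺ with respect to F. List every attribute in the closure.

Budget, DirID, Year

Movie1 ∩ Movie2 = {Budget, Year}.
Budget → DirID, Year applies, adding DirID
Closure: {Budget, DirID, Year}.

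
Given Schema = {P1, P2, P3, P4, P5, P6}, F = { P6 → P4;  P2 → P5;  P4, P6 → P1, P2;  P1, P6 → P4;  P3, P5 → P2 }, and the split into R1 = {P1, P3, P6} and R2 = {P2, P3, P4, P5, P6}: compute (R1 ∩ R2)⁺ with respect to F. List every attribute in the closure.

R1 ∩ R2 = {P3, P6}.
P6 → P4 applies, adding P4
P4, P6 → P1, P2 applies, adding P1, P2
P2 → P5 applies, adding P5
Closure: {P1, P2, P3, P4, P5, P6}.

P1, P2, P3, P4, P5, P6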